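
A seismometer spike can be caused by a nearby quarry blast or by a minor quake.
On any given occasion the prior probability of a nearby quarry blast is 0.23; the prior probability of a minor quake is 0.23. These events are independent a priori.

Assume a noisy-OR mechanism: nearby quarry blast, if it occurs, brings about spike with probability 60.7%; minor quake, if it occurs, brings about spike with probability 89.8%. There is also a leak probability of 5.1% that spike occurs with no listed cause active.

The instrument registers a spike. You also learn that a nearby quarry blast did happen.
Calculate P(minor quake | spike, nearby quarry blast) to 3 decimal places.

Under noisy-OR, P(spike | causes) = 1 − (1−0.051)·∏(1−qᵢ) over the active causes.
P(spike | nearby quarry blast) = 0.627043*0.77 + 0.961958*0.23 = 0.482823 + 0.221250 = 0.704073
Of this, 0.221250 comes from 0.961958*0.23 (the minor quake=true cases).
Hence the posterior is 0.221250/0.704073 ≈ 0.314.

P(minor quake | spike, nearby quarry blast) ≈ 0.314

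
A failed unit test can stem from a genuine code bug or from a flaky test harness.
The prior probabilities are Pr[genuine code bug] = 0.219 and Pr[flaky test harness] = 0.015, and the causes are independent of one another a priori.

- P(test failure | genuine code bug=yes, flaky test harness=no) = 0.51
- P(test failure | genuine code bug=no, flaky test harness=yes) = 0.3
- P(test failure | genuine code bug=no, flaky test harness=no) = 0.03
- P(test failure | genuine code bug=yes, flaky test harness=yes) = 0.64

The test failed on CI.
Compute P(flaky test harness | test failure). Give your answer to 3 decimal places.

Weight on flaky test harness=true, given the evidence: 0.003514 + 0.002102 = 0.005616
Denominator P(test failure): 0.03·0.781·0.985 + 0.3·0.781·0.015 + 0.51·0.219·0.985 + 0.64·0.219·0.015 = 0.138710
P(flaky test harness | test failure) = 0.005616/0.138710 ≈ 0.040

P(flaky test harness | test failure) ≈ 0.040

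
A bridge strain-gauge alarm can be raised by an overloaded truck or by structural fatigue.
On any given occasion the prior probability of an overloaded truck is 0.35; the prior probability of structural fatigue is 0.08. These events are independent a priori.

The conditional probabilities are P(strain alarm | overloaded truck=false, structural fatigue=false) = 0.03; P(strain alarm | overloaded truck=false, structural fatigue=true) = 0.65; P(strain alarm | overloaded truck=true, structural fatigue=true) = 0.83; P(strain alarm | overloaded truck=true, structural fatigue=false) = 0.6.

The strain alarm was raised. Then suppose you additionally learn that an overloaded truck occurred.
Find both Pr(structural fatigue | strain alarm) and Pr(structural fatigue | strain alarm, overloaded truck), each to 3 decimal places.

Pr(structural fatigue | strain alarm) ≈ 0.213; Pr(structural fatigue | strain alarm, overloaded truck) ≈ 0.107

By total probability over the 4 (overloaded truck, structural fatigue) configurations:
  P(strain alarm) = 0.03×0.65×0.92 + 0.65×0.65×0.08 + 0.6×0.35×0.92 + 0.83×0.35×0.08
        = 0.017940 + 0.033800 + 0.193200 + 0.023240 = 0.268180
The terms with structural fatigue present sum to 0.057040, so
  P(structural fatigue | strain alarm) = 0.057040 / 0.268180 ≈ 0.213

Now condition on the additional information:
Enumerate both values of structural fatigue and weight by the priors:
  P(strain alarm | overloaded truck) = 0.6*0.92 + 0.83*0.08
        = 0.552000 + 0.066400 = 0.618400
Configurations with structural fatigue contribute 0.066400, so
  P(structural fatigue | strain alarm, overloaded truck) = 0.066400 / 0.618400 ≈ 0.107
This is intercausal reasoning (explaining away): once overloaded truck accounts for the strain alarm, structural fatigue becomes less likely.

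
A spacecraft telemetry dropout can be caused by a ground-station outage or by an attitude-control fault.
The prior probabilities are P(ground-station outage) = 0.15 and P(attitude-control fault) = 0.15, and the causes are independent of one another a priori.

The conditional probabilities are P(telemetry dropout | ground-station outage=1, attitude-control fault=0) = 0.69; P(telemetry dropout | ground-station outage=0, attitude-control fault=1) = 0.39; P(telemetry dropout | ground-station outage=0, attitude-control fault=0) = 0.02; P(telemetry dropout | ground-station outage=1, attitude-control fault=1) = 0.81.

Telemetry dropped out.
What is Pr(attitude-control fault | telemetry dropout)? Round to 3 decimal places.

Numerator (weight on configurations with attitude-control fault): 0.049725 + 0.018225 = 0.067950
The normalizing constant is 0.02*0.85*0.85 + 0.39*0.85*0.15 + 0.69*0.15*0.85 + 0.81*0.15*0.15 = 0.170375
P(attitude-control fault | telemetry dropout) = 0.067950/0.170375 ≈ 0.399

Pr(attitude-control fault | telemetry dropout) ≈ 0.399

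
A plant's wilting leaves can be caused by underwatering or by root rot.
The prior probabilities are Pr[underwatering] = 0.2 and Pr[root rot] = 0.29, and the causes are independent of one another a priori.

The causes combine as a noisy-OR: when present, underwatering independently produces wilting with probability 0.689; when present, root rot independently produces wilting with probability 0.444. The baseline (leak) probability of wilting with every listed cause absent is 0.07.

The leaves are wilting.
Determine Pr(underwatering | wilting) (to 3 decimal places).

Under noisy-OR, P(wilting | causes) = 1 − (1−0.07)·∏(1−qᵢ) over the active causes.
P(wilting) = 0.07·0.8·0.71 + 0.48292·0.8·0.29 + 0.71077·0.2·0.71 + 0.839188·0.2·0.29 = 0.039760 + 0.112037 + 0.100929 + 0.048673 = 0.301399
Of this, 0.149602 comes from 0.100929 + 0.048673 (the underwatering=true cases).
P(underwatering | wilting) = 0.149602 / 0.301399 ≈ 0.496

Pr(underwatering | wilting) ≈ 0.496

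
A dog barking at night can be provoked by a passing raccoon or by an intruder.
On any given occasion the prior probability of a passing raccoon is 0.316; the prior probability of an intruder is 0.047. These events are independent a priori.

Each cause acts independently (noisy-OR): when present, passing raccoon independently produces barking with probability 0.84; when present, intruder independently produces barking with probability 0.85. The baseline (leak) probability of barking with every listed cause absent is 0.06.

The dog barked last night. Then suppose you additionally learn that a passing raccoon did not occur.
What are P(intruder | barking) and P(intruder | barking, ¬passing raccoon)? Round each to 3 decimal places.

Under noisy-OR, P(barking | causes) = 1 − (1−0.06)·∏(1−qᵢ) over the active causes.
Enumerate the 4 (passing raccoon, intruder) configurations and weight by the priors:
  P(barking) = 0.06×0.684×0.953 + 0.859×0.684×0.047 + 0.8496×0.316×0.953 + 0.97744×0.316×0.047
        = 0.039111 + 0.027615 + 0.255855 + 0.014517 = 0.337098
The terms with intruder present sum to 0.042132, so
  P(intruder | barking) = 0.042132 / 0.337098 ≈ 0.125

Now condition on the additional information:
Numerator (weight on configurations with intruder): 0.859*0.047 = 0.040373
The normalizing constant is 0.06*0.953 + 0.859*0.047 = 0.097553
P(intruder | barking, ¬passing raccoon) = 0.040373/0.097553 ≈ 0.414
With passing raccoon excluded, intruder must carry more of the explanatory weight for the barking.

P(intruder | barking) ≈ 0.125; P(intruder | barking, ¬passing raccoon) ≈ 0.414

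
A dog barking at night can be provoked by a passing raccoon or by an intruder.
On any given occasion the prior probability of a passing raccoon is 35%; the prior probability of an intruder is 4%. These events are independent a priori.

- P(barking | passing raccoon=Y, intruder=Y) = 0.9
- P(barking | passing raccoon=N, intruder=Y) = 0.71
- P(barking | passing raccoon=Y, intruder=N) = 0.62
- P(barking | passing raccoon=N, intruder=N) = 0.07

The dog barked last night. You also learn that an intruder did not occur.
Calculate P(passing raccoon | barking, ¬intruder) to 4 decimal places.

P(passing raccoon | barking, ¬intruder) ≈ 0.8267

P(barking | ¬intruder) = 0.07·0.65 + 0.62·0.35 = 0.045500 + 0.217000 = 0.262500
The passing raccoon-present share is 0.62·0.35 = 0.217000.
Hence the posterior is 0.217000/0.262500 ≈ 0.8267.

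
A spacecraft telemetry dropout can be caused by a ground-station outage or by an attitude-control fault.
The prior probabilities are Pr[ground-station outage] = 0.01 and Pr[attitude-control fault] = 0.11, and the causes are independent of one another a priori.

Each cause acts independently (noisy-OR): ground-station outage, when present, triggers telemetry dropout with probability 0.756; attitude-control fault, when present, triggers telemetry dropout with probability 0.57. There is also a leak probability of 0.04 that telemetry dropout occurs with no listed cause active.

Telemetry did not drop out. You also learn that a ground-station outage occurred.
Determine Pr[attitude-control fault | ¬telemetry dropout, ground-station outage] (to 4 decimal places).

Pr[attitude-control fault | ¬telemetry dropout, ground-station outage] ≈ 0.0505

Under noisy-OR, P(telemetry dropout | causes) = 1 − (1−0.04)·∏(1−qᵢ) over the active causes.
P(¬telemetry dropout | ground-station outage) = 0.23424·0.89 + 0.100723·0.11 = 0.208474 + 0.011080 = 0.219554
Restricting to configurations with attitude-control fault present: 0.100723·0.11 = 0.011080.
Hence the posterior is 0.011080/0.219554 ≈ 0.0505.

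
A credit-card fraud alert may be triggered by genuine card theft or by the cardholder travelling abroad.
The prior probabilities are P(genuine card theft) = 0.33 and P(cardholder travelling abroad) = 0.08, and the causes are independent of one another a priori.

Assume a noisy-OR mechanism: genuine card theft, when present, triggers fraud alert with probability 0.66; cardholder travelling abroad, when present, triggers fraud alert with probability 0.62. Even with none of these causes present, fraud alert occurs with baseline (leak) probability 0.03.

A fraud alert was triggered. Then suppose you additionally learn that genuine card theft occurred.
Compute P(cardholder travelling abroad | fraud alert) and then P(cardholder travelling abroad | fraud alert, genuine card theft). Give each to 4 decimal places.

Under noisy-OR, P(fraud alert | causes) = 1 − (1−0.03)·∏(1−qᵢ) over the active causes.
Sum P(fraud alert|·) weighted by the priors over the 4 (genuine card theft, cardholder travelling abroad) configurations:
  P(fraud alert) = 0.03·0.67·0.92 + 0.6314·0.67·0.08 + 0.6702·0.33·0.92 + 0.874676·0.33·0.08
        = 0.018492 + 0.033843 + 0.203473 + 0.023091 = 0.278899
The terms with cardholder travelling abroad present sum to 0.056934, so
  P(cardholder travelling abroad | fraud alert) = 0.056934 / 0.278899 ≈ 0.2041

Now condition on the additional information:
Weight on cardholder travelling abroad=true, given the evidence: 0.874676×0.08 = 0.069974
The normalizing constant is 0.6702×0.92 + 0.874676×0.08 = 0.686558
P(cardholder travelling abroad | fraud alert, genuine card theft) = 0.069974/0.686558 ≈ 0.1019

P(cardholder travelling abroad | fraud alert) ≈ 0.2041; P(cardholder travelling abroad | fraud alert, genuine card theft) ≈ 0.1019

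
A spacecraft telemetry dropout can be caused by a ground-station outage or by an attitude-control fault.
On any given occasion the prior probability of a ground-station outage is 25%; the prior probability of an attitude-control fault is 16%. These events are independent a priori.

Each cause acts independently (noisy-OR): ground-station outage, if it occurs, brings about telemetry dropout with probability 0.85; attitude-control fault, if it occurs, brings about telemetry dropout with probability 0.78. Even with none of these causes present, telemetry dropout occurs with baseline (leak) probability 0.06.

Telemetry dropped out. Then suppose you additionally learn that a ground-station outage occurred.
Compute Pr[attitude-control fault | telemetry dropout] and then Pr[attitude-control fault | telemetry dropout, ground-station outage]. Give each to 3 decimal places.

Pr[attitude-control fault | telemetry dropout] ≈ 0.380; Pr[attitude-control fault | telemetry dropout, ground-station outage] ≈ 0.177

Under noisy-OR, P(telemetry dropout | causes) = 1 − (1−0.06)·∏(1−qᵢ) over the active causes.
Weight on attitude-control fault=true, given the evidence: 0.095184 + 0.038759 = 0.133943
Denominator P(telemetry dropout): 0.06×0.75×0.84 + 0.7932×0.75×0.16 + 0.859×0.25×0.84 + 0.96898×0.25×0.16 = 0.352133
P(attitude-control fault | telemetry dropout) = 0.133943/0.352133 ≈ 0.380

Now condition on the additional information:
P(telemetry dropout | ground-station outage) = 0.859×0.84 + 0.96898×0.16 = 0.721560 + 0.155037 = 0.876597
The attitude-control fault-present share is 0.96898×0.16 = 0.155037.
Hence the posterior is 0.155037/0.876597 ≈ 0.177.
This is intercausal reasoning (explaining away): once ground-station outage accounts for the telemetry dropout, attitude-control fault becomes less likely.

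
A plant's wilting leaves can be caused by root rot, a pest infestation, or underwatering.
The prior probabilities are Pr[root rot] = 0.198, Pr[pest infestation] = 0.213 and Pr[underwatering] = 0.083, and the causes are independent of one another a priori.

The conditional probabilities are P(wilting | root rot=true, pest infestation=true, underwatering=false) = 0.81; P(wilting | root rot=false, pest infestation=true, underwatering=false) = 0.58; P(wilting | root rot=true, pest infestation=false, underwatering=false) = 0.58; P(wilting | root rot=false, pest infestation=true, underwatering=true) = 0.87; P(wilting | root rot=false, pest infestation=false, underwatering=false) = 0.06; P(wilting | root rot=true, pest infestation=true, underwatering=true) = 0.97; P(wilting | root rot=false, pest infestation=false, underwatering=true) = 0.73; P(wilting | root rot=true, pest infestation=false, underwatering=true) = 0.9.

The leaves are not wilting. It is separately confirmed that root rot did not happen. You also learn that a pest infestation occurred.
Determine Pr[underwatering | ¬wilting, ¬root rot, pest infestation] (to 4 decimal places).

Pr[underwatering | ¬wilting, ¬root rot, pest infestation] ≈ 0.0273

P(¬wilting | ¬root rot, pest infestation) = 0.42*0.917 + 0.13*0.083 = 0.385140 + 0.010790 = 0.395930
Restricting to configurations with underwatering present: 0.13*0.083 = 0.010790.
Hence the posterior is 0.010790/0.395930 ≈ 0.0273.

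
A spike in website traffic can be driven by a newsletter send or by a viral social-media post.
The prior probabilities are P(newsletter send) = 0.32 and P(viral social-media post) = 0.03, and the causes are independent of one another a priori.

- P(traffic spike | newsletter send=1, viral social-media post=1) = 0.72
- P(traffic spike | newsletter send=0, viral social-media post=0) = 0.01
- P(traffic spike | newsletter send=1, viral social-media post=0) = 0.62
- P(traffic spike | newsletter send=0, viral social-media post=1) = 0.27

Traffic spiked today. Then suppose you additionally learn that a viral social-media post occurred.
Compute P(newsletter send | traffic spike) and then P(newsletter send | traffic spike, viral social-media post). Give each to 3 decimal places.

For the numerator, keep only newsletter send=true terms: 0.192448 + 0.006912 = 0.199360
Normalizer over all consistent configurations: 0.01·0.68·0.97 + 0.27·0.68·0.03 + 0.62·0.32·0.97 + 0.72·0.32·0.03 = 0.211464
P(newsletter send | traffic spike) = 0.199360/0.211464 ≈ 0.943

With the extra evidence:
Numerator (weight on configurations with newsletter send): 0.72*0.32 = 0.230400
Normalizer over all consistent configurations: 0.27*0.68 + 0.72*0.32 = 0.414000
P(newsletter send | traffic spike, viral social-media post) = 0.230400/0.414000 ≈ 0.557
This is intercausal reasoning (explaining away): once viral social-media post accounts for the traffic spike, newsletter send becomes less likely.

P(newsletter send | traffic spike) ≈ 0.943; P(newsletter send | traffic spike, viral social-media post) ≈ 0.557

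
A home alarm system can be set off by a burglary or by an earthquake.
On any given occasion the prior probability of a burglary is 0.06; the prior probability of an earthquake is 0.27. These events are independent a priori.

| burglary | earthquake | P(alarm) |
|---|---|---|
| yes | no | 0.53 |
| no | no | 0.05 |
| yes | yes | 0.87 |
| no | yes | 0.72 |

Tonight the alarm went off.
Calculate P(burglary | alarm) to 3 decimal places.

For the numerator, keep only burglary=true terms: 0.023214 + 0.014094 = 0.037308
Denominator P(alarm): 0.05*0.94*0.73 + 0.72*0.94*0.27 + 0.53*0.06*0.73 + 0.87*0.06*0.27 = 0.254354
Posterior = 0.037308 / 0.254354 ≈ 0.147

P(burglary | alarm) ≈ 0.147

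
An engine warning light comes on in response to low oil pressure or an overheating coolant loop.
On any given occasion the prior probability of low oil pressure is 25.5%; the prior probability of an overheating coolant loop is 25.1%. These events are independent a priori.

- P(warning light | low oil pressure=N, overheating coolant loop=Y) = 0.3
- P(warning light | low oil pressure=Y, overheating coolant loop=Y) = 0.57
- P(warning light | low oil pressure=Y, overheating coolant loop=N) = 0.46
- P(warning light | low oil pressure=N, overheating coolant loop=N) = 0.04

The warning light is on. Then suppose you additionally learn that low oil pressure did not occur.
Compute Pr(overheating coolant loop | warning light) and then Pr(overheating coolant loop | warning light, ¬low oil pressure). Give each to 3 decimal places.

By total probability over the 4 (low oil pressure, overheating coolant loop) configurations:
  P(warning light) = 0.04*0.745*0.749 + 0.3*0.745*0.251 + 0.46*0.255*0.749 + 0.57*0.255*0.251
        = 0.022320 + 0.056099 + 0.087858 + 0.036483 = 0.202760
The terms with overheating coolant loop present sum to 0.092582, so
  P(overheating coolant loop | warning light) = 0.092582 / 0.202760 ≈ 0.457

Now also conditioning on low oil pressure≠true:
For the numerator, keep only overheating coolant loop=true terms: 0.3*0.251 = 0.075300
The normalizing constant is 0.04*0.749 + 0.3*0.251 = 0.105260
Posterior = 0.075300 / 0.105260 ≈ 0.715

Pr(overheating coolant loop | warning light) ≈ 0.457; Pr(overheating coolant loop | warning light, ¬low oil pressure) ≈ 0.715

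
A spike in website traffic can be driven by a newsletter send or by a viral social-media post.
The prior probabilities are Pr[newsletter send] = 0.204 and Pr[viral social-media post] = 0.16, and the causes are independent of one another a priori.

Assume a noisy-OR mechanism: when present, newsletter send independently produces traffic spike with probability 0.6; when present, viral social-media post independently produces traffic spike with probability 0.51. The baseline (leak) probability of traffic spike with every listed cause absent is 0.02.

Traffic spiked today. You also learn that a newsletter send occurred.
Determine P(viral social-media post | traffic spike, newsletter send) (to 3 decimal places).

Under noisy-OR, P(traffic spike | causes) = 1 − (1−0.02)·∏(1−qᵢ) over the active causes.
P(traffic spike | newsletter send) = 0.608×0.84 + 0.80792×0.16 = 0.510720 + 0.129267 = 0.639987
Restricting to configurations with viral social-media post present: 0.80792×0.16 = 0.129267.
Hence the posterior is 0.129267/0.639987 ≈ 0.202.

P(viral social-media post | traffic spike, newsletter send) ≈ 0.202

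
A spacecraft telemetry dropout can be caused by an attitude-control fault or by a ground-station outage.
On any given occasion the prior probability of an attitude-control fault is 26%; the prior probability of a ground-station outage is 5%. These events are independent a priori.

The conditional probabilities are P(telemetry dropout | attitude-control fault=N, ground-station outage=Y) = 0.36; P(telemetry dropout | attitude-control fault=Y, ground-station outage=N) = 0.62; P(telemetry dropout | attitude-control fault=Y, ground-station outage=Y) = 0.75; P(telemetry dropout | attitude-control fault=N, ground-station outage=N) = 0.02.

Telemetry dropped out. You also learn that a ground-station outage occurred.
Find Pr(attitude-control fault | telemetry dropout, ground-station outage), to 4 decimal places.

Pr(attitude-control fault | telemetry dropout, ground-station outage) ≈ 0.4226

Numerator (weight on configurations with attitude-control fault): 0.75*0.26 = 0.195000
Denominator P(telemetry dropout | ground-station outage): 0.36*0.74 + 0.75*0.26 = 0.461400
Posterior = 0.195000 / 0.461400 ≈ 0.4226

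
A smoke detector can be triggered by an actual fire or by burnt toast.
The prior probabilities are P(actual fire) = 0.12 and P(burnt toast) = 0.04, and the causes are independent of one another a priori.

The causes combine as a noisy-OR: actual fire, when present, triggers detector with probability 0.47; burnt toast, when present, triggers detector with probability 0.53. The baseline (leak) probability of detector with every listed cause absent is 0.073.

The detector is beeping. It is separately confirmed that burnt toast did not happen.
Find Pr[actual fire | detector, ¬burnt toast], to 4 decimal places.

Pr[actual fire | detector, ¬burnt toast] ≈ 0.4872

Under noisy-OR, P(detector | causes) = 1 − (1−0.073)·∏(1−qᵢ) over the active causes.
Numerator (weight on configurations with actual fire): 0.50869×0.12 = 0.061043
Denominator P(detector | ¬burnt toast): 0.073×0.88 + 0.50869×0.12 = 0.125283
Posterior = 0.061043 / 0.125283 ≈ 0.4872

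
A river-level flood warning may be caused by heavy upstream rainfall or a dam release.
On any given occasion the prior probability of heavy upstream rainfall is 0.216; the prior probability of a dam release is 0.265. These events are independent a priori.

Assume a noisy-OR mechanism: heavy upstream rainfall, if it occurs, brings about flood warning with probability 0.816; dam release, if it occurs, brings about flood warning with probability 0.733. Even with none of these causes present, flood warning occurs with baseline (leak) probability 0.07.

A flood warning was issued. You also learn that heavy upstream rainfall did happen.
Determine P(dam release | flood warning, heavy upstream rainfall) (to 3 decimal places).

Under noisy-OR, P(flood warning | causes) = 1 − (1−0.07)·∏(1−qᵢ) over the active causes.
P(flood warning | heavy upstream rainfall) = 0.82888*0.735 + 0.954311*0.265 = 0.609227 + 0.252892 = 0.862119
Restricting to configurations with dam release present: 0.954311*0.265 = 0.252892.
Hence the posterior is 0.252892/0.862119 ≈ 0.293.

P(dam release | flood warning, heavy upstream rainfall) ≈ 0.293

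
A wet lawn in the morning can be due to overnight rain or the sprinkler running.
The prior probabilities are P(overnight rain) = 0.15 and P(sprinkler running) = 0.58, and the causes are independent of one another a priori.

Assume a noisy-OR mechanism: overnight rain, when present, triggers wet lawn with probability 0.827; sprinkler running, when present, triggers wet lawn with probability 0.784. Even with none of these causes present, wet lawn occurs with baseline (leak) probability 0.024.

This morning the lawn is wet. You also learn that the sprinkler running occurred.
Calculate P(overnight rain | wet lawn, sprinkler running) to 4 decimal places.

P(overnight rain | wet lawn, sprinkler running) ≈ 0.1773

Under noisy-OR, P(wet lawn | causes) = 1 − (1−0.024)·∏(1−qᵢ) over the active causes.
Numerator (weight on configurations with overnight rain): 0.963529×0.15 = 0.144529
The normalizing constant is 0.789184×0.85 + 0.963529×0.15 = 0.815335
Posterior = 0.144529 / 0.815335 ≈ 0.1773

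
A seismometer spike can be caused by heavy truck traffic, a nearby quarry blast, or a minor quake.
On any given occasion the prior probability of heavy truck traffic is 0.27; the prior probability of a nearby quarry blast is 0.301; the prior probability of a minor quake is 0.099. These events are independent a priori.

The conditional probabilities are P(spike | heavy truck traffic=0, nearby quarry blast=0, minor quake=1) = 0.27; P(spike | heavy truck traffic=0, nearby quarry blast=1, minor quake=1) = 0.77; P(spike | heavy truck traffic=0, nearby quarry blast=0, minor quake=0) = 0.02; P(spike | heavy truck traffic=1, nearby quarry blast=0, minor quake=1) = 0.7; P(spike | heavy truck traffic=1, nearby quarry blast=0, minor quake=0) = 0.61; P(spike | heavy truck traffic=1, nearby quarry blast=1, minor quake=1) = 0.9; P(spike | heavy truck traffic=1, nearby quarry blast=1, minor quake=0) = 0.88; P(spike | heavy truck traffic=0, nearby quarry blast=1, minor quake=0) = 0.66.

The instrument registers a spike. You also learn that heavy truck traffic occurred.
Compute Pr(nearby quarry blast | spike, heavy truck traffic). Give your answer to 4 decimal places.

Pr(nearby quarry blast | spike, heavy truck traffic) ≈ 0.3803

P(spike | heavy truck traffic) = 0.61*0.699*0.901 + 0.7*0.699*0.099 + 0.88*0.301*0.901 + 0.9*0.301*0.099 = 0.384177 + 0.048441 + 0.238657 + 0.026819 = 0.698094
Restricting to configurations with nearby quarry blast present: 0.238657 + 0.026819 = 0.265476.
P(nearby quarry blast | spike, heavy truck traffic) = 0.265476 / 0.698094 ≈ 0.3803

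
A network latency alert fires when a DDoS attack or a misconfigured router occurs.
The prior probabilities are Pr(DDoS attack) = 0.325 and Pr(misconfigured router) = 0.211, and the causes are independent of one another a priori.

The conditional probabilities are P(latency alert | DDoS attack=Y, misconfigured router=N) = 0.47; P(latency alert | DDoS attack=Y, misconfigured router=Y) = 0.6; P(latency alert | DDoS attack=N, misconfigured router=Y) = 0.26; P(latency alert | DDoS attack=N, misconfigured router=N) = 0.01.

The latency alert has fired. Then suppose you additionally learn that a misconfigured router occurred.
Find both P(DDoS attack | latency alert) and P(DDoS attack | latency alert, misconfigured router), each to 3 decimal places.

P(DDoS attack | latency alert) ≈ 0.792; P(DDoS attack | latency alert, misconfigured router) ≈ 0.526

Sum P(latency alert|·) weighted by the priors over the 4 (DDoS attack, misconfigured router) configurations:
  P(latency alert) = 0.01*0.675*0.789 + 0.26*0.675*0.211 + 0.47*0.325*0.789 + 0.6*0.325*0.211
        = 0.005326 + 0.037031 + 0.120520 + 0.041145 = 0.204022
Keeping only the DDoS attack-present terms gives 0.161665, so
  P(DDoS attack | latency alert) = 0.161665 / 0.204022 ≈ 0.792

Now condition on the additional information:
Numerator (weight on configurations with DDoS attack): 0.6×0.325 = 0.195000
Denominator P(latency alert | misconfigured router): 0.26×0.675 + 0.6×0.325 = 0.370500
Posterior = 0.195000 / 0.370500 ≈ 0.526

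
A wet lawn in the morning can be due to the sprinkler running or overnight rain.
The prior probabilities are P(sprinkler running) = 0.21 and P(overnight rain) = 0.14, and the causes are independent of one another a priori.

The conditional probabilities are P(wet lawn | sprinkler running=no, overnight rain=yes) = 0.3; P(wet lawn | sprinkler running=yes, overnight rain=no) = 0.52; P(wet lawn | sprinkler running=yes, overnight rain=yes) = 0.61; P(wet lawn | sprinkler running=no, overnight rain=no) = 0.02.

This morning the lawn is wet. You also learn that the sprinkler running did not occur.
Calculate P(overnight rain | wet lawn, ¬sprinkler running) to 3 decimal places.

P(wet lawn | ¬sprinkler running) = 0.02×0.86 + 0.3×0.14 = 0.017200 + 0.042000 = 0.059200
Of this, 0.042000 comes from 0.3×0.14 (the overnight rain=true cases).
So P(overnight rain | wet lawn, ¬sprinkler running) = 0.042000/0.059200 ≈ 0.709.

P(overnight rain | wet lawn, ¬sprinkler running) ≈ 0.709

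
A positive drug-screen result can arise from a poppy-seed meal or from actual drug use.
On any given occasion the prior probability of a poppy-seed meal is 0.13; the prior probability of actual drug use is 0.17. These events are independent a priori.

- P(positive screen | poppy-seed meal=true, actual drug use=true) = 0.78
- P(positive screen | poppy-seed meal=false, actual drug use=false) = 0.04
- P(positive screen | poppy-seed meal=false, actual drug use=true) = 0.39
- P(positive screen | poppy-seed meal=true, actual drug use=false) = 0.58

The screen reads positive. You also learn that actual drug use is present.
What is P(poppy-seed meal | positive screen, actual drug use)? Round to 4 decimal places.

P(poppy-seed meal | positive screen, actual drug use) ≈ 0.2301

Numerator (weight on configurations with poppy-seed meal): 0.78×0.13 = 0.101400
Denominator P(positive screen | actual drug use): 0.39×0.87 + 0.78×0.13 = 0.440700
P(poppy-seed meal | positive screen, actual drug use) = 0.101400/0.440700 ≈ 0.2301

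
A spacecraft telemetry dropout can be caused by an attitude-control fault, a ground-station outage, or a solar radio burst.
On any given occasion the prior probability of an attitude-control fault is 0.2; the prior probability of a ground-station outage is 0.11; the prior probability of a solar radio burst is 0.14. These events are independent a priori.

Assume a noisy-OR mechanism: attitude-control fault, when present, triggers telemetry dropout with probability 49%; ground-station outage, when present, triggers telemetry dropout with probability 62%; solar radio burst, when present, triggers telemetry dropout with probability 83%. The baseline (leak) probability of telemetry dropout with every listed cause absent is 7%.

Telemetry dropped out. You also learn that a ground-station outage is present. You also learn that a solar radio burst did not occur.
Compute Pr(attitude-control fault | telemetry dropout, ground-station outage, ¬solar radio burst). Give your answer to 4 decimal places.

Pr(attitude-control fault | telemetry dropout, ground-station outage, ¬solar radio burst) ≈ 0.2407

Under noisy-OR, P(telemetry dropout | causes) = 1 − (1−0.07)·∏(1−qᵢ) over the active causes.
Sum P(telemetry dropout|·) weighted by the priors over both values of attitude-control fault:
  P(telemetry dropout | ground-station outage, ¬solar radio burst) = 0.6466·0.8 + 0.819766·0.2
        = 0.517280 + 0.163953 = 0.681233
Configurations with attitude-control fault contribute 0.163953, so
  P(attitude-control fault | telemetry dropout, ground-station outage, ¬solar radio burst) = 0.163953 / 0.681233 ≈ 0.2407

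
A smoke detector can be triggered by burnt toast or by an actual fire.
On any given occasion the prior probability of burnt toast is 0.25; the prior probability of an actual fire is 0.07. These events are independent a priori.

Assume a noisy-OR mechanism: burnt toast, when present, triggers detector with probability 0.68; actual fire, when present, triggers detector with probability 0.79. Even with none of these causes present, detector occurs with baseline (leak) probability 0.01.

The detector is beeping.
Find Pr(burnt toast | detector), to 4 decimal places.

Under noisy-OR, P(detector | causes) = 1 − (1−0.01)·∏(1−qᵢ) over the active causes.
P(detector) = 0.01*0.75*0.93 + 0.7921*0.75*0.07 + 0.6832*0.25*0.93 + 0.933472*0.25*0.07 = 0.006975 + 0.041585 + 0.158844 + 0.016336 = 0.223740
Of this, 0.175180 comes from 0.158844 + 0.016336 (the burnt toast=true cases).
So P(burnt toast | detector) = 0.175180/0.223740 ≈ 0.7830.

Pr(burnt toast | detector) ≈ 0.7830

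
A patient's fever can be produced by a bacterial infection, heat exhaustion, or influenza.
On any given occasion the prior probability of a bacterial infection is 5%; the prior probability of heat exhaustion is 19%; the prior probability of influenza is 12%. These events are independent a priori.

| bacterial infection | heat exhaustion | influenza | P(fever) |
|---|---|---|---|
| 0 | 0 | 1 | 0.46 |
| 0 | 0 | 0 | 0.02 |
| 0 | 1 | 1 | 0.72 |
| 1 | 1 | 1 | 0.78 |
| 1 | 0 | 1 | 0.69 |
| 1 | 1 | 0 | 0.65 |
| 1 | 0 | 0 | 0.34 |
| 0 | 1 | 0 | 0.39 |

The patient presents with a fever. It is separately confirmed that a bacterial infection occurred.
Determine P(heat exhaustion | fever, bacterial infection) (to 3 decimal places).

P(heat exhaustion | fever, bacterial infection) ≈ 0.290

By total probability over the 4 (heat exhaustion, influenza) configurations:
  P(fever | bacterial infection) = 0.34×0.81×0.88 + 0.69×0.81×0.12 + 0.65×0.19×0.88 + 0.78×0.19×0.12
        = 0.242352 + 0.067068 + 0.108680 + 0.017784 = 0.435884
Configurations with heat exhaustion contribute 0.126464, so
  P(heat exhaustion | fever, bacterial infection) = 0.126464 / 0.435884 ≈ 0.290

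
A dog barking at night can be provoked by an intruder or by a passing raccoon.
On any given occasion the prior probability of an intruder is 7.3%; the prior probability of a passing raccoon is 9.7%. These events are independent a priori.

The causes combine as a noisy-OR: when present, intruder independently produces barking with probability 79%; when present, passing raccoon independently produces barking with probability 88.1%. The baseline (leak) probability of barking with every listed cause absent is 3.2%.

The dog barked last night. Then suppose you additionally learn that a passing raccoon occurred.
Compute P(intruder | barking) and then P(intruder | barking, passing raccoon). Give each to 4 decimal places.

P(intruder | barking) ≈ 0.3585; P(intruder | barking, passing raccoon) ≈ 0.0799

Under noisy-OR, P(barking | causes) = 1 − (1−0.032)·∏(1−qᵢ) over the active causes.
Sum P(barking|·) weighted by the priors over the 4 (intruder, passing raccoon) configurations:
  P(barking) = 0.032*0.927*0.903 + 0.884808*0.927*0.097 + 0.79672*0.073*0.903 + 0.97581*0.073*0.097
        = 0.026787 + 0.079561 + 0.052519 + 0.006910 = 0.165777
Keeping only the intruder-present terms gives 0.059429, so
  P(intruder | barking) = 0.059429 / 0.165777 ≈ 0.3585

With the extra evidence:
For the numerator, keep only intruder=true terms: 0.97581*0.073 = 0.071234
Normalizer over all consistent configurations: 0.884808*0.927 + 0.97581*0.073 = 0.891451
Posterior = 0.071234 / 0.891451 ≈ 0.0799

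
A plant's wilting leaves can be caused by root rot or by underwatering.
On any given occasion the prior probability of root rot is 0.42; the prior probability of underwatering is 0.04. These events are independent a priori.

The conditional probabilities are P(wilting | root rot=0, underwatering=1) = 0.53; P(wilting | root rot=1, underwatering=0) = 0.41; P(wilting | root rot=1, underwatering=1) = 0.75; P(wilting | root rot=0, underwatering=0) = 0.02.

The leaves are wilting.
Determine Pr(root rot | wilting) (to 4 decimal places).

P(wilting) = 0.02×0.58×0.96 + 0.53×0.58×0.04 + 0.41×0.42×0.96 + 0.75×0.42×0.04 = 0.011136 + 0.012296 + 0.165312 + 0.012600 = 0.201344
Of this, 0.177912 comes from 0.165312 + 0.012600 (the root rot=true cases).
So P(root rot | wilting) = 0.177912/0.201344 ≈ 0.8836.

Pr(root rot | wilting) ≈ 0.8836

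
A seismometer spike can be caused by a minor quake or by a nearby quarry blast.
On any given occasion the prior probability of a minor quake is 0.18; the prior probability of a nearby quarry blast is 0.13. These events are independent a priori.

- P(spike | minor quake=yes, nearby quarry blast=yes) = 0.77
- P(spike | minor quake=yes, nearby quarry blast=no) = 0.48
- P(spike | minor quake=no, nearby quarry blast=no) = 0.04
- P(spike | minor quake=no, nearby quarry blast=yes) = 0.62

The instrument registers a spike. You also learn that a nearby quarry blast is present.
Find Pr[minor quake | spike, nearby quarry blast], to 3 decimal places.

Pr[minor quake | spike, nearby quarry blast] ≈ 0.214

Enumerate both values of minor quake and weight by the priors:
  P(spike | nearby quarry blast) = 0.62×0.82 + 0.77×0.18
        = 0.508400 + 0.138600 = 0.647000
Configurations with minor quake contribute 0.138600, so
  P(minor quake | spike, nearby quarry blast) = 0.138600 / 0.647000 ≈ 0.214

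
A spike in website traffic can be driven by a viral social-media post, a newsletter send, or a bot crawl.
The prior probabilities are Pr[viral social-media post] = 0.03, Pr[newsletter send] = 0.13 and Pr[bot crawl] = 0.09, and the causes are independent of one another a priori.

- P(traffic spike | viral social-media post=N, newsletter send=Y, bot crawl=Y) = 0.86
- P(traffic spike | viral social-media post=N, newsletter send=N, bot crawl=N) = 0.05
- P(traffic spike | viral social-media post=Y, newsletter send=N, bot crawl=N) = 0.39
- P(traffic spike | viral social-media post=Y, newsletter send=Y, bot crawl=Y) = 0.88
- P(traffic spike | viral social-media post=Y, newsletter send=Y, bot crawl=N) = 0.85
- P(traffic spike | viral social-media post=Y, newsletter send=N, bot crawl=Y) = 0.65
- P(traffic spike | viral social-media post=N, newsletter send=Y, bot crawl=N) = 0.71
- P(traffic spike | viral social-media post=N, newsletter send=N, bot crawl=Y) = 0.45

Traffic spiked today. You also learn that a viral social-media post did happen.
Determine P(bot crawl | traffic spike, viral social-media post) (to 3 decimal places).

For the numerator, keep only bot crawl=true terms: 0.050895 + 0.010296 = 0.061191
The normalizing constant is 0.39×0.87×0.91 + 0.65×0.87×0.09 + 0.85×0.13×0.91 + 0.88×0.13×0.09 = 0.470509
P(bot crawl | traffic spike, viral social-media post) = 0.061191/0.470509 ≈ 0.130

P(bot crawl | traffic spike, viral social-media post) ≈ 0.130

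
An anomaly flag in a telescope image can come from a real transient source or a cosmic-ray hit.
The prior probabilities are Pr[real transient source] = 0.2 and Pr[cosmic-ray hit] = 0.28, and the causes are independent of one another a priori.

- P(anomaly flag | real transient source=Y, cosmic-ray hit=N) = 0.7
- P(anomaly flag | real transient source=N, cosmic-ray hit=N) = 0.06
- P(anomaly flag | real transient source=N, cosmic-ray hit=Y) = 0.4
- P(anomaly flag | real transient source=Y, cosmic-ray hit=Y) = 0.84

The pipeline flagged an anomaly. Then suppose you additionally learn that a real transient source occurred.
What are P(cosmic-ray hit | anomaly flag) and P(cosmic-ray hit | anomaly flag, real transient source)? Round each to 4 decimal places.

Numerator (weight on configurations with cosmic-ray hit): 0.089600 + 0.047040 = 0.136640
Denominator P(anomaly flag): 0.06·0.8·0.72 + 0.4·0.8·0.28 + 0.7·0.2·0.72 + 0.84·0.2·0.28 = 0.272000
P(cosmic-ray hit | anomaly flag) = 0.136640/0.272000 ≈ 0.5024

Now also conditioning on real transient source=true:
Numerator (weight on configurations with cosmic-ray hit): 0.84×0.28 = 0.235200
Normalizer over all consistent configurations: 0.7×0.72 + 0.84×0.28 = 0.739200
Posterior = 0.235200 / 0.739200 ≈ 0.3182

P(cosmic-ray hit | anomaly flag) ≈ 0.5024; P(cosmic-ray hit | anomaly flag, real transient source) ≈ 0.3182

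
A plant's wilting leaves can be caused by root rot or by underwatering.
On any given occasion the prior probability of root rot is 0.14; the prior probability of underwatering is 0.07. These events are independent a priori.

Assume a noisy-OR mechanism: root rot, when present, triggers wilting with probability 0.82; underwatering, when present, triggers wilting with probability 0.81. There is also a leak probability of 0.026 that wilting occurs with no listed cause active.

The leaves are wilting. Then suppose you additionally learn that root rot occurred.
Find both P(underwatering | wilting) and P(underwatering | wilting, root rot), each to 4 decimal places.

Under noisy-OR, P(wilting | causes) = 1 − (1−0.026)·∏(1−qᵢ) over the active causes.
Weight on underwatering=true, given the evidence: 0.049059 + 0.009474 = 0.058533
The normalizing constant is 0.026*0.86*0.93 + 0.81494*0.86*0.07 + 0.82468*0.14*0.93 + 0.966689*0.14*0.07 = 0.186701
P(underwatering | wilting) = 0.058533/0.186701 ≈ 0.3135

Now also conditioning on root rot=true:
Numerator (weight on configurations with underwatering): 0.966689*0.07 = 0.067668
The normalizing constant is 0.82468*0.93 + 0.966689*0.07 = 0.834620
Posterior = 0.067668 / 0.834620 ≈ 0.0811
Conditioning on root rot lowers the posterior on underwatering: the classic explaining-away effect in a common-effect structure.

P(underwatering | wilting) ≈ 0.3135; P(underwatering | wilting, root rot) ≈ 0.0811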